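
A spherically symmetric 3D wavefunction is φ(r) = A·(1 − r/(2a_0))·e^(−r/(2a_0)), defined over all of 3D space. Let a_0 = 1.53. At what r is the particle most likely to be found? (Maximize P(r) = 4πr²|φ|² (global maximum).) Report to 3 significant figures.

Differentiate P(r) = 4πr²|φ|² with respect to r and set to zero.
This gives r = a_0·(√(5) + 3).
With a_0 = 1.53, the most probable radial distance is 8.011.

r ≈ 8.01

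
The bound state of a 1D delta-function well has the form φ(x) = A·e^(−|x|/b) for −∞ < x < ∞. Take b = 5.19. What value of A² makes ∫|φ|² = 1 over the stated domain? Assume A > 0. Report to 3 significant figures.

A^2 ≈ 0.193

We need A² ∫|f|² dx = 1, taking the integral from −∞ to ∞.
∫|φ|² dx = A²·(b).
Hence A² = 1/[b].
With b = 5.19: A² = 0.1927 and A = 0.4390.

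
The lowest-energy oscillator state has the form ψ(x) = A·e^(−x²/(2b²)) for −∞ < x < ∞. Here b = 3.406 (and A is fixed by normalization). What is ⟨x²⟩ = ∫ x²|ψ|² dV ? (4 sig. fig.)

The expectation value is the |ψ|²-weighted average of x^2: ∫ x^2|ψ|² dx.
Evaluating both integrals, ⟨x²⟩ = b^2/2.
With b = 3.406, ⟨x^2⟩ = 5.8004.

⟨x^2⟩ ≈ 5.800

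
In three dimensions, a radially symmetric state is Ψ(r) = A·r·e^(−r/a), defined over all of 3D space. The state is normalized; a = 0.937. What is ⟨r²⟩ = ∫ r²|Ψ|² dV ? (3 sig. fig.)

⟨r²⟩ = ∫ r^2 |Ψ|² 4πr² dr over the full domain.
Evaluating both integrals, ⟨r²⟩ = 15·a^2/2.
Putting a = 0.937 gives 6.585.

⟨r^2⟩ ≈ 6.58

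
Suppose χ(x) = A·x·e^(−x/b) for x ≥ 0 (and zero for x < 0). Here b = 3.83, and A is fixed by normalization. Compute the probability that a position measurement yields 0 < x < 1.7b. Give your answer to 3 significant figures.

P ≈ 0.660

P = ∫_{0}^{1.7b} |χ(x)|² dx.
Since A² = 1/(b^3/4), this is the region integral divided by the full normalization integral.
Let u = x/b; then A² and the length scale cancel, so P = ∫_{0}^{1.7} u^2·e^(-2·u) du ÷ ∫_{0}^{∞} u^2·e^(-2·u) du.
Using ∫ u^2·e^(-2·u) du = -(2·u^2 + 2·u + 1)·e^(-2·u)/4, the numerator is 1/4 - 509·e^(-17/5)/200 and the denominator is 1/4.
The result is P = 0.6603.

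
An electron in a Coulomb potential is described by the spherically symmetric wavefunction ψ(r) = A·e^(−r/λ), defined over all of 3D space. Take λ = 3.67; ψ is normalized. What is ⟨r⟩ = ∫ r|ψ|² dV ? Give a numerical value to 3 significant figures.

By definition ⟨r⟩ = ∫ r |ψ(r)|² 4πr² dr.
Since the A² factors cancel between numerator and denominator, ⟨r⟩ = 3·λ/2.
Putting λ = 3.67 gives 5.505.

⟨r⟩ ≈ 5.51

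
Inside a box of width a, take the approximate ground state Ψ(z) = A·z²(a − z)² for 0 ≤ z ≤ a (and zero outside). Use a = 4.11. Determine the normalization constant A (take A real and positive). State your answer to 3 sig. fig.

Require ∫ |Ψ|² dz = 1 over the whole domain.
∫|Ψ|² dz = A²·(a^9/630).
So A² = (a^9/630)^(−1).
With a = 4.11: A² = 0.001883 and A = 0.04339.

A ≈ 0.0434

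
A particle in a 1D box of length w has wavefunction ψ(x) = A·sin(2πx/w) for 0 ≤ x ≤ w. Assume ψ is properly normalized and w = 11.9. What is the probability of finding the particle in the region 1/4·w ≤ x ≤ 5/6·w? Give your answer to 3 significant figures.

P ≈ 0.652

The probability is P = ∫ |ψ|² dx over [1/4·w, 5/6·w].
With A² fixed by ∫|ψ|² = 1, i.e. A² = (w/2)^(−1), substitute and integrate.
Let u = x/w; then A² and the length scale cancel, so P = ∫_{1/4}^{5/6} sin(2·π·u)^2 du ÷ ∫_{0}^{1} sin(2·π·u)^2 du.
With ∫ sin(2·π·u)^2 du = u/2 - sin(4·π·u)/(8·π) + C, the region integral is √(3)/(16·π) + 7/24 and the full one is 1/2.
Evaluating gives P = √(3)/(8·π) + 7/12.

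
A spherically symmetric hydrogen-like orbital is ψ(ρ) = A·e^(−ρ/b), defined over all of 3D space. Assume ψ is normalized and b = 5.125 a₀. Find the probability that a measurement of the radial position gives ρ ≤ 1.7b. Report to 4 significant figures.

P ≈ 0.6603

P = ∫ |ψ|² 4πρ² dρ over ρ ≤ 1.7b.
A² is fixed by ∫₀^∞ 4πρ²|ψ|² dρ = 1, i.e. A² = (π·b^3)^(−1).
In terms of u = ρ/b (A², 4π and the length scale all cancel between numerator and denominator), P = [∫_{0}^{1.7} u^2·e^(-2·u) du] / [∫_{0}^{∞} u^2·e^(-2·u) du].
Using ∫ u^2·e^(-2·u) du = -(2·u^2 + 2·u + 1)·e^(-2·u)/4, the numerator is 1/4 - 509·e^(-17/5)/200 and the denominator is 1/4.
Taking the ratio yields P = 0.66026.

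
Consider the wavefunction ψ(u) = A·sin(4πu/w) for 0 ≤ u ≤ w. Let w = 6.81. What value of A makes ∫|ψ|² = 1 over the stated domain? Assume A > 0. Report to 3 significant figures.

A ≈ 0.542

Require ∫ |ψ|² du = 1 over the whole domain.
Carrying out the integral gives A² · w/2.
Hence A² = 1/[w/2].
Plugging in w = 6.81 yields A = 0.5419.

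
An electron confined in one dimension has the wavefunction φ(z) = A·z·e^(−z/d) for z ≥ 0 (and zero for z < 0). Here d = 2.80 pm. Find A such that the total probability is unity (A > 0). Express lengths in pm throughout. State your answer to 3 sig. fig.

A ≈ 0.427 pm^(-3/2)

The normalization condition is ∫|φ|² dz = 1 from 0 to ∞.
Using ∫₀^∞ zⁿ e^(−αz) dz = n!/αⁿ⁺¹, the integral (without the A² prefactor) comes out to d^3/4.
So A² = (d^3/4)^(−1).
Substituting d = 2.80 gives A² = 0.1822, so A = 0.4269.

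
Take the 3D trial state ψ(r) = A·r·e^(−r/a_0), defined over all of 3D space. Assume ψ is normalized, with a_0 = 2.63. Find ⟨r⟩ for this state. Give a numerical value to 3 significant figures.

By definition ⟨r⟩ = ∫ r |ψ(r)|² 4πr² dr.
The ratio of the moment integral to the normalization integral gives ⟨r⟩ = 5·a_0/2.
Putting a_0 = 2.63 gives 6.575.

⟨r⟩ ≈ 6.58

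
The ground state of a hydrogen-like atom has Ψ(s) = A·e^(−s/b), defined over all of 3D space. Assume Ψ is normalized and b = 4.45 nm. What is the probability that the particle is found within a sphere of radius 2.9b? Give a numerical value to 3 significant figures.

P ≈ 0.928

P = ∫ |Ψ|² 4πs² ds over s ≤ 2.9b.
A² is fixed by ∫₀^∞ 4πs²|Ψ|² ds = 1, i.e. A² = (π·b^3)^(−1).
Substituting u = s/b, A², 4π and the length scale all cancel in the ratio: P = ∫_{0}^{2.9} u^2·e^(-2·u) du / ∫_{0}^{∞} u^2·e^(-2·u) du.
With ∫ u^2·e^(-2·u) du = -(2·u^2 + 2·u + 1)·e^(-2·u)/4 + C, the region integral is 1/4 - 1181·e^(-29/5)/200 and the full one is 1/4.
The region integral divided by the full integral gives P = 0.9285.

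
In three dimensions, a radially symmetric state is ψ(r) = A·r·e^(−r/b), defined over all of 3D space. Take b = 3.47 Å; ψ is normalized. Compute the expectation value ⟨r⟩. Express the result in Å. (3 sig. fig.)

⟨r⟩ ≈ 8.68 Å

⟨r⟩ = ∫ r |ψ|² 4πr² dr over the full domain.
The ratio of the moment integral to the normalization integral gives ⟨r⟩ = 5·b/2.
With b = 3.47, ⟨r⟩ = 8.675.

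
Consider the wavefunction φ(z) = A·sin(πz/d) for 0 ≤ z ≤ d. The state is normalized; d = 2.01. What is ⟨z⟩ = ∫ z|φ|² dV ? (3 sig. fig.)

⟨z⟩ = ∫ z |φ|² dz over the full domain.
Since the A² factors cancel between numerator and denominator, ⟨z⟩ = d/2.
With d = 2.01, ⟨z⟩ = 1.005.

⟨z⟩ ≈ 1.01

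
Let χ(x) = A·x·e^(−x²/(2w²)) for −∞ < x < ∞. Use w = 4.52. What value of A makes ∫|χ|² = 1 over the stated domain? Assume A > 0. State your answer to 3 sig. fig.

A ≈ 0.111

We need A² ∫|f|² dx = 1, taking the integral from −∞ to ∞.
Carrying out the integral gives A² · √(π)·w^3/2.
So A² = (√(π)·w^3/2)^(−1).
Plugging in w = 4.52 yields A = 0.1105.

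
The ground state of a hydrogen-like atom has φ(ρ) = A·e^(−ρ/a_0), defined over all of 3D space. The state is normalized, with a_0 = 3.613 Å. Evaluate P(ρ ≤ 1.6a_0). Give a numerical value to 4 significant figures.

P = ∫ |φ|² 4πρ² dρ over ρ ≤ 1.6a_0.
A² is fixed by ∫₀^∞ 4πρ²|φ|² dρ = 1, i.e. A² = (π·a_0^3)^(−1).
Substituting u = ρ/a_0, A², 4π and the length scale all cancel in the ratio: P = ∫_{0}^{1.6} u^2·e^(-2·u) du / ∫_{0}^{∞} u^2·e^(-2·u) du.
With ∫ u^2·e^(-2·u) du = -(2·u^2 + 2·u + 1)·e^(-2·u)/4 + C, the region integral is 1/4 - 233·e^(-16/5)/100 and the full one is 1/4.
This evaluates to P = 0.62010.

P ≈ 0.6201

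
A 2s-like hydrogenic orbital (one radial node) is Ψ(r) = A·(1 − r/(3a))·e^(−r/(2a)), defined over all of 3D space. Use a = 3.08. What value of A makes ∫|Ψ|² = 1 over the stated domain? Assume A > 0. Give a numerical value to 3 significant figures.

The normalization condition is ∫|Ψ|² 4πr² dr = 1 from 0 to ∞.
Using ∫₀^∞ rⁿ e^(−αr) dr = n!/αⁿ⁺¹, carrying out the integral gives A² · 8·π·a^3/3.
With a = 3.08: A² = 0.004085 and A = 0.06392.

A ≈ 0.0639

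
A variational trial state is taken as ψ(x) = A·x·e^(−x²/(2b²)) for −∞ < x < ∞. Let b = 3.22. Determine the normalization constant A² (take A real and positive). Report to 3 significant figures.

We need A² ∫|f|² dx = 1, taking the integral from −∞ to ∞.
Using the Gaussian integral ∫_{−∞}^{∞} e^(−αx²) dx = √(π/α), carrying out the integral gives A² · √(π)·b^3/2.
Hence A² = 1/[√(π)·b^3/2].
With b = 3.22: A² = 0.03380 and A = 0.1838.

A^2 ≈ 0.0338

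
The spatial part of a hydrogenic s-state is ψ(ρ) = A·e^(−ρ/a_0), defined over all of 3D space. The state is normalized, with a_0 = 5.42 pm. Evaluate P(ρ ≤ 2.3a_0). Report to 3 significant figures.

P = ∫ |ψ|² 4πρ² dρ over ρ ≤ 2.3a_0.
The full normalization integral is A²·[π·a_0^3] = 1, fixing A².
Let u = ρ/a_0; then A², 4π and the length scale all cancel, so P = ∫_{0}^{2.3} u^2·e^(-2·u) du ÷ ∫_{0}^{∞} u^2·e^(-2·u) du.
An antiderivative of u^2·e^(-2·u) is -(2·u^2 + 2·u + 1)·e^(-2·u)/4; evaluating from 0 to 2.3 gives 1/4 - 809·e^(-23/5)/200, while the full integral is 1/4.
This evaluates to P = 0.8374.

P ≈ 0.837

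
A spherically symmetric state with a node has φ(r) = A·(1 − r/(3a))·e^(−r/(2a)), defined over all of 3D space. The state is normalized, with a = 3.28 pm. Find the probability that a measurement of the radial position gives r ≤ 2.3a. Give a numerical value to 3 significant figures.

P = ∫ |φ|² 4πr² dr over r ≤ 2.3a.
The full normalization integral is A²·[8·π·a^3/3] = 1, fixing A².
Substituting u = r/a, A², 4π and the length scale all cancel in the ratio: P = ∫_{0}^{2.3} u^2·(1 - u/3)^2·e^(-u) du / ∫_{0}^{∞} u^2·(1 - u/3)^2·e^(-u) du.
With ∫ u^2·(1 - u/3)^2·e^(-u) du = (-u^4 + 2·u^3 - 3·u^2 - 6·u - 6)·e^(-u)/9 + C, the region integral is ≈ 0.22865 and the full one is 2/3.
The region integral divided by the full integral gives P = 0.3430.

P ≈ 0.343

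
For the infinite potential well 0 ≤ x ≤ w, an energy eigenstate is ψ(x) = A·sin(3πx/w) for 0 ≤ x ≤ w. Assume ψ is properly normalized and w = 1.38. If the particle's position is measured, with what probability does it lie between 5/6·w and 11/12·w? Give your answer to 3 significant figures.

The probability is P = ∫ |ψ|² dx over [5/6·w, 11/12·w].
With A² fixed by ∫|ψ|² = 1, i.e. A² = (w/2)^(−1), substitute and integrate.
In terms of u = x/w (A² and the length scale cancel between numerator and denominator), P = [∫_{5/6}^{11/12} sin(3·π·u)^2 du] / [∫_{0}^{1} sin(3·π·u)^2 du].
With ∫ sin(3·π·u)^2 du = u/2 - sin(6·π·u)/(12·π) + C, the region integral is 1/(12·π) + 1/24 and the full one is 1/2.
The result is P = (2 + π)/(12·π).

P ≈ 0.136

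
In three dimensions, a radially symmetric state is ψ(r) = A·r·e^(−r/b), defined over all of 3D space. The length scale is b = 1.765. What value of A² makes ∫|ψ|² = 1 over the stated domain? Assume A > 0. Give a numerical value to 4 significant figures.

A^2 ≈ 0.006194

The normalization condition is ∫|ψ|² 4πr² dr = 1 from 0 to ∞.
The angular integral contributes 4π, leaving ∫₀^∞ r²|ψ|² dr.
Carrying out the integral gives A² · 3·π·b^5.
Setting this equal to 1 gives A² = 1/(3·π·b^5).
Plugging in b = 1.765 yields A = 0.078705.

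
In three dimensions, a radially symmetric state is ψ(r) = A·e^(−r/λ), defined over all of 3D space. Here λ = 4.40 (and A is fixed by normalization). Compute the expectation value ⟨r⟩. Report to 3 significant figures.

⟨r⟩ ≈ 6.60

⟨r⟩ = ∫ r |ψ|² 4πr² dr over the full domain.
With ∫₀^∞ r^3 e^(−αr) dr = 3!/α^4, evaluating both integrals, ⟨r⟩ = 3·λ/2.
Putting λ = 4.40 gives 6.600.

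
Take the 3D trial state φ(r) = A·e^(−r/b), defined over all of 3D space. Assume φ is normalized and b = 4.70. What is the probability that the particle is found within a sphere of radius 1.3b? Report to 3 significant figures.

Integrate the radial probability density 4πr²|φ|² over r ≤ 1.3b.
Normalization gives A² = 1/(π·b^3).
Let u = r/b; then A², 4π and the length scale all cancel, so P = ∫_{0}^{1.3} u^2·e^(-2·u) du ÷ ∫_{0}^{∞} u^2·e^(-2·u) du.
With ∫ u^2·e^(-2·u) du = -(2·u^2 + 2·u + 1)·e^(-2·u)/4 + C, the region integral is 1/4 - 349·e^(-13/5)/200 and the full one is 1/4.
Taking the ratio yields P = 0.4816.

P ≈ 0.482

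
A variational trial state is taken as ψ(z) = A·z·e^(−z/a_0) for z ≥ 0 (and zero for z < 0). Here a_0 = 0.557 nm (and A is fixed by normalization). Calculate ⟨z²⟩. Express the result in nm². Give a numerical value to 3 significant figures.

⟨z²⟩ = ∫ z^2 |ψ|² dz over the full domain.
Since the A² factors cancel between numerator and denominator, ⟨z²⟩ = 3·a_0^2.
Putting a_0 = 0.557 gives 0.9307.

⟨z^2⟩ ≈ 0.931 nm^2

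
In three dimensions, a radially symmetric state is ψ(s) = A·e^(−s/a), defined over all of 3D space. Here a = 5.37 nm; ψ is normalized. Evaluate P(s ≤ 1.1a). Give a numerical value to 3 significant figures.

P ≈ 0.377

P = ∫ |ψ|² 4πs² ds over s ≤ 1.1a.
A² is fixed by ∫₀^∞ 4πs²|ψ|² ds = 1, i.e. A² = (π·a^3)^(−1).
In terms of u = s/a (A², 4π and the length scale all cancel between numerator and denominator), P = [∫_{0}^{1.1} u^2·e^(-2·u) du] / [∫_{0}^{∞} u^2·e^(-2·u) du].
An antiderivative of u^2·e^(-2·u) is -(2·u^2 + 2·u + 1)·e^(-2·u)/4; evaluating from 0 to 1.1 gives 1/4 - 281·e^(-11/5)/200, while the full integral is 1/4.
This evaluates to P = 0.3773.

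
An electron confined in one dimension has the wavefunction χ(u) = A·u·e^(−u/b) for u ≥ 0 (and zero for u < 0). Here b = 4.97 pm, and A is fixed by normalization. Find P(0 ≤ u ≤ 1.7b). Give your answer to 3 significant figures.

P ≈ 0.660

|χ|² is the probability density, so P = ∫_{0}^{1.7b} |χ|² du.
With A² fixed by ∫|χ|² = 1, i.e. A² = (b^3/4)^(−1), substitute and integrate.
Let t = u/b; then A² and the length scale cancel, so P = ∫_{0}^{1.7} t^2·e^(-2·t) dt ÷ ∫_{0}^{∞} t^2·e^(-2·t) dt.
Using ∫ t^2·e^(-2·t) dt = -(2·t^2 + 2·t + 1)·e^(-2·t)/4, the numerator is 1/4 - 509·e^(-17/5)/200 and the denominator is 1/4.
Taking the ratio, P = 0.6603.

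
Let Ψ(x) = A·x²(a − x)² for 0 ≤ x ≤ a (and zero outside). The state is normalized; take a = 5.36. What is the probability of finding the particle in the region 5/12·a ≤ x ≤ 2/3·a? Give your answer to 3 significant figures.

P = ∫_{5/12·a}^{2/3·a} |Ψ(x)|² dx.
Since A² = 1/(a^9/630), this is the region integral divided by the full normalization integral.
Let u = x/a; then A² and the length scale cancel, so P = ∫_{5/12}^{2/3} u^4·(1 - u)^4 du ÷ ∫_{0}^{1} u^4·(1 - u)^4 du.
An antiderivative of u^4·(1 - u)^4 is u^5·(70·u^4 - 315·u^3 + 540·u^2 - 420·u + 126)/630; evaluating from 5/12 to 2/3 gives ≈ 0.00087750, while the full integral is 1/630.
This works out to P = 0.5528.

P ≈ 0.553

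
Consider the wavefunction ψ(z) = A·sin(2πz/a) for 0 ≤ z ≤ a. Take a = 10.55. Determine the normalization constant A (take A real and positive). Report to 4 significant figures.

We need A² ∫|f|² dz = 1, taking the integral from 0 to a.
Carrying out the integral gives A² · a/2.
Plugging in a = 10.55 yields A = 0.43540.

A ≈ 0.4354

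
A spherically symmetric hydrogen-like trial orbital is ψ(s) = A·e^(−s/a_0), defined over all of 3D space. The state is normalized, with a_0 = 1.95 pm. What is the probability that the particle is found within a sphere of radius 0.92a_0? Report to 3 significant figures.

With dV = 4πs²ds, the probability is ∫|ψ|² dV over s ≤ 0.92a_0.
A² is fixed by ∫₀^∞ 4πs²|ψ|² ds = 1, i.e. A² = (π·a_0^3)^(−1).
Let u = s/a_0; then A², 4π and the length scale all cancel, so P = ∫_{0}^{0.92} u^2·e^(-2·u) du ÷ ∫_{0}^{∞} u^2·e^(-2·u) du.
Using ∫ u^2·e^(-2·u) du = -(2·u^2 + 2·u + 1)·e^(-2·u)/4, the numerator is 1/4 - 2833·e^(-46/25)/2500 and the denominator is 1/4.
This evaluates to P = 0.2801.

P ≈ 0.280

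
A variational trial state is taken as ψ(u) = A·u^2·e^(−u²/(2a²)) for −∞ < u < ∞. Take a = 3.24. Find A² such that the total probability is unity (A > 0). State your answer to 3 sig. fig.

A^2 ≈ 0.00211

Normalization requires ∫|ψ|² du = 1, integrated from −∞ to ∞.
Using the Gaussian integral ∫_{−∞}^{∞} e^(−αu²) du = √(π/α), ∫|ψ|² du = A²·(3·√(π)·a^5/4).
Plugging in a = 3.24 yields A = 0.04590.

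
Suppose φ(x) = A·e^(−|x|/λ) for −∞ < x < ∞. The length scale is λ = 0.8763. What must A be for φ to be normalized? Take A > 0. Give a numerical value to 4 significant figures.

Require ∫ |φ|² dx = 1 over the whole domain.
Using ∫₀^∞ xⁿ e^(−αx) dx = n!/αⁿ⁺¹, ∫|φ|² dx = A²·(λ).
Hence A² = 1/[λ].
Substituting λ = 0.8763 gives A² = 1.1412, so A = 1.0683.

A ≈ 1.068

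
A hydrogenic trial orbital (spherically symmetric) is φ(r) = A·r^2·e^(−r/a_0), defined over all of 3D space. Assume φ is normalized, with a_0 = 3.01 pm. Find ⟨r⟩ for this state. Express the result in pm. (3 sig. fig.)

⟨r⟩ ≈ 10.5 pm

⟨r⟩ = ∫ r |φ|² 4πr² dr over the full domain.
Recall ∫₀^∞ r^m e^(−r/β) dr = m!·β^(m+1), the ratio of the moment integral to the normalization integral gives ⟨r⟩ = 7·a_0/2.
Putting a_0 = 3.01 gives 10.54.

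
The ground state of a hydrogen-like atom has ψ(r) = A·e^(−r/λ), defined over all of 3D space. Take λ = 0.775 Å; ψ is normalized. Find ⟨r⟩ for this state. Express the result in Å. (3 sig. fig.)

⟨r⟩ ≈ 1.16 Å

By definition ⟨r⟩ = ∫ r |ψ(r)|² 4πr² dr.
The ratio of the moment integral to the normalization integral gives ⟨r⟩ = 3·λ/2.
With λ = 0.775, ⟨r⟩ = 1.163.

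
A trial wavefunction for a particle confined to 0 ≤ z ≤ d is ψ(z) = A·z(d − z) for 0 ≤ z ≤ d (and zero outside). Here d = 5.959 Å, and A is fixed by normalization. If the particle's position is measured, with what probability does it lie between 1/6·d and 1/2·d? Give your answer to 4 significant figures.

P = ∫_{1/6·d}^{1/2·d} |ψ(z)|² dz.
With A² fixed by ∫|ψ|² = 1, i.e. A² = (d^5/30)^(−1), substitute and integrate.
In terms of u = z/d (A² and the length scale cancel between numerator and denominator), P = [∫_{1/6}^{1/2} u^2·(1 - u)^2 du] / [∫_{0}^{1} u^2·(1 - u)^2 du].
An antiderivative of u^2·(1 - u)^2 is u^3·(6·u^2 - 15·u + 10)/30; evaluating from 1/6 to 1/2 gives ≈ 0.0154835, while the full integral is 1/30.
Taking the ratio, P = 301/648.

P ≈ 0.4645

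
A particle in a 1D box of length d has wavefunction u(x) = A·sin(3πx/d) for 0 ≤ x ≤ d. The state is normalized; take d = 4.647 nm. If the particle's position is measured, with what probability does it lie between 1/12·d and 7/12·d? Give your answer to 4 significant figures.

P ≈ 0.6061

|u|² is the probability density, so P = ∫_{1/12·d}^{7/12·d} |u|² dx.
Since A² = 1/(d/2), this is the region integral divided by the full normalization integral.
Substituting t = x/d, A² and the length scale cancel in the ratio: P = ∫_{1/12}^{7/12} sin(3·π·t)^2 dt / ∫_{0}^{1} sin(3·π·t)^2 dt.
An antiderivative of sin(3·π·t)^2 is t/2 - sin(6·π·t)/(12·π); evaluating from 1/12 to 7/12 gives 1/(6·π) + 1/4, while the full integral is 1/2.
Taking the ratio, P = (2 + 3·π)/(6·π).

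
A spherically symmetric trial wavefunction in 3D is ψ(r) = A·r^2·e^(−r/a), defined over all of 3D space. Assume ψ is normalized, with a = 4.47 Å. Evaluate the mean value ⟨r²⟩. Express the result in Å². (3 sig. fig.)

⟨r²⟩ = ∫ r^2 |ψ|² 4πr² dr over the full domain.
Using ∫₀^∞ rⁿ e^(−αr) dr = n!/αⁿ⁺¹, the ratio of the moment integral to the normalization integral gives ⟨r²⟩ = 14·a^2.
With a = 4.47, ⟨r^2⟩ = 279.7.

⟨r^2⟩ ≈ 280 Å^2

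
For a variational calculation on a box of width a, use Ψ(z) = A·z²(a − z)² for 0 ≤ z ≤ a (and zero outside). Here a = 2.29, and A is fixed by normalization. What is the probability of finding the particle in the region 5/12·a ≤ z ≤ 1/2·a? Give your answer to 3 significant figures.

The probability is P = ∫ |Ψ|² dz over [5/12·a, 1/2·a].
With A² fixed by ∫|Ψ|² = 1, i.e. A² = (a^9/630)^(−1), substitute and integrate.
Let u = z/a; then A² and the length scale cancel, so P = ∫_{5/12}^{1/2} u^4·(1 - u)^4 du ÷ ∫_{0}^{1} u^4·(1 - u)^4 du.
Using ∫ u^4·(1 - u)^4 du = u^5·(70·u^4 - 315·u^3 + 540·u^2 - 420·u + 126)/630, the numerator is ≈ 0.00031376 and the denominator is 1/630.
Evaluating gives P = 0.1977.

P ≈ 0.198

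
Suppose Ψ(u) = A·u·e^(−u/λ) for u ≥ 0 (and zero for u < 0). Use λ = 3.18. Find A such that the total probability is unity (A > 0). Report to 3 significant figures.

A ≈ 0.353

Normalization requires ∫|Ψ|² du = 1, integrated from 0 to ∞.
Using ∫₀^∞ uⁿ e^(−αu) du = n!/αⁿ⁺¹, with Ψ = A·u·e^(−u/λ), the integral evaluates to A²·[λ^3/4].
Setting this equal to 1 gives A² = 1/(λ^3/4).
With λ = 3.18: A² = 0.1244 and A = 0.3527.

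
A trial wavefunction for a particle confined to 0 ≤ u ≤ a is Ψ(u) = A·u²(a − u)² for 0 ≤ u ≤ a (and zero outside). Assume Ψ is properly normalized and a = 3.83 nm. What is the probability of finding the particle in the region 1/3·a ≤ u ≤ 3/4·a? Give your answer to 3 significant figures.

P = ∫_{1/3·a}^{3/4·a} |Ψ(u)|² du.
Since A² = 1/(a^9/630), this is the region integral divided by the full normalization integral.
Let t = u/a; then A² and the length scale cancel, so P = ∫_{1/3}^{3/4} t^4·(1 - t)^4 dt ÷ ∫_{0}^{1} t^4·(1 - t)^4 dt.
Using ∫ t^4·(1 - t)^4 dt = t^5·(70·t^4 - 315·t^3 + 540·t^2 - 420·t + 126)/630, the numerator is ≈ 0.0012797 and the denominator is 1/630.
The result is P = 0.8062.

P ≈ 0.806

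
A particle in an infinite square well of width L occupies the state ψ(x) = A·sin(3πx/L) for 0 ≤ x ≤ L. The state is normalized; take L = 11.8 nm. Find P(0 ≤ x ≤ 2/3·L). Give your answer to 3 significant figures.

P ≈ 0.667

P = ∫_{0}^{2/3·L} |ψ(x)|² dx.
Since A² = 1/(L/2), this is the region integral divided by the full normalization integral.
In terms of u = x/L (A² and the length scale cancel between numerator and denominator), P = [∫_{0}^{2/3} sin(3·π·u)^2 du] / [∫_{0}^{1} sin(3·π·u)^2 du].
An antiderivative of sin(3·π·u)^2 is u/2 - sin(6·π·u)/(12·π); evaluating from 0 to 2/3 gives 1/3, while the full integral is 1/2.
Evaluating gives P = 2/3.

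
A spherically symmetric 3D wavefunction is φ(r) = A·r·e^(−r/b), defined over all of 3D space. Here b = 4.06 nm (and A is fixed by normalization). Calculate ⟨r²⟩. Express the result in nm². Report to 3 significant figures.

⟨r²⟩ = ∫ r^2 |φ|² 4πr² dr over the full domain.
Using ∫₀^∞ rⁿ e^(−αr) dr = n!/αⁿ⁺¹, the ratio of the moment integral to the normalization integral gives ⟨r²⟩ = 15·b^2/2.
Putting b = 4.06 gives 123.6.

⟨r^2⟩ ≈ 124 nm^2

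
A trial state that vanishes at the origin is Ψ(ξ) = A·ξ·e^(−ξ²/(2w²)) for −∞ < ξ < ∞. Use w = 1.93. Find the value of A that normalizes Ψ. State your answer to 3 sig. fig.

A ≈ 0.396

Require ∫ |Ψ|² dξ = 1 over the whole domain.
The integral (without the A² prefactor) comes out to √(π)·w^3/2.
So A² = (√(π)·w^3/2)^(−1).
Substituting w = 1.93 gives A² = 0.1570, so A = 0.3962.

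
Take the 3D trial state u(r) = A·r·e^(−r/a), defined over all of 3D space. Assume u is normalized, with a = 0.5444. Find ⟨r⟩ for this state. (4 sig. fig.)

⟨r⟩ ≈ 1.361

⟨r⟩ = ∫ r |u|² 4πr² dr over the full domain.
With ∫₀^∞ r^5 e^(−αr) dr = 5!/α^6, since the A² factors cancel between numerator and denominator, ⟨r⟩ = 5·a/2.
With a = 0.5444, ⟨r⟩ = 1.3610.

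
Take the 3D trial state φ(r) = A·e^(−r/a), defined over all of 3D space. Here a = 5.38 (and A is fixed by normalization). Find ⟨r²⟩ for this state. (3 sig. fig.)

⟨r^2⟩ ≈ 86.8

By definition ⟨r²⟩ = ∫ r^2 |φ(r)|² 4πr² dr.
Since the A² factors cancel between numerator and denominator, ⟨r²⟩ = 3·a^2.
Putting a = 5.38 gives 86.83.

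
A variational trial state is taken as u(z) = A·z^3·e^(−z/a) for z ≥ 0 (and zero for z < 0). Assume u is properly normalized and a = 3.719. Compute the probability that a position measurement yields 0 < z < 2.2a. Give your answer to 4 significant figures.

P ≈ 0.1564

The probability is P = ∫ |u|² dz over [0, 2.2a].
Since A² = 1/(45·a^7/8), this is the region integral divided by the full normalization integral.
In terms of t = z/a (A² and the length scale cancel between numerator and denominator), P = [∫_{0}^{2.2} t^6·e^(-2·t) dt] / [∫_{0}^{∞} t^6·e^(-2·t) dt].
With ∫ t^6·e^(-2·t) dt = -(4·t^6 + 12·t^5 + 30·t^4 + 60·t^3 + 90·t^2 + 90·t + 45)·e^(-2·t)/8 + C, the region integral is ≈ 0.879496 and the full one is 45/8.
Taking the ratio, P = 0.15635.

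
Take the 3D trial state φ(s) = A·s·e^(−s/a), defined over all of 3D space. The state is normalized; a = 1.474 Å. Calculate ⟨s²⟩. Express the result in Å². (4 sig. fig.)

⟨s^2⟩ ≈ 16.30 Å^2

The expectation value is the |φ|²-weighted average of s^2: ∫ s^2|φ|² 4πs² ds.
With ∫₀^∞ s^6 e^(−αs) ds = 6!/α^7, evaluating both integrals, ⟨s²⟩ = 15·a^2/2.
Putting a = 1.474 gives 16.295.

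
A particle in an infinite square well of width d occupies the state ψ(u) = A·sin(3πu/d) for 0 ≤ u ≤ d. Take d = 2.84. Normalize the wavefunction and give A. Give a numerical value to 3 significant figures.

Require ∫ |ψ|² du = 1 over the whole domain.
∫|ψ|² du = A²·(d/2).
Substituting d = 2.84 gives A² = 0.7042, so A = 0.8392.

A ≈ 0.839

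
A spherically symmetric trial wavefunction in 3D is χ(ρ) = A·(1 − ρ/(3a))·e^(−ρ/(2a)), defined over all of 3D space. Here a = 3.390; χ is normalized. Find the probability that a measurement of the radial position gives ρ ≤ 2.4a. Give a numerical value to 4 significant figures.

P ≈ 0.3467

With dV = 4πρ²dρ, the probability is ∫|χ|² dV over ρ ≤ 2.4a.
Normalization gives A² = 1/(8·π·a^3/3).
In terms of u = ρ/a (A², 4π and the length scale all cancel between numerator and denominator), P = [∫_{0}^{2.4} u^2·(1 - u/3)^2·e^(-u) du] / [∫_{0}^{∞} u^2·(1 - u/3)^2·e^(-u) du].
Using ∫ u^2·(1 - u/3)^2·e^(-u) du = (-u^4 + 2·u^3 - 3·u^2 - 6·u - 6)·e^(-u)/9, the numerator is 2/3 - 9002·e^(-12/5)/1875 and the denominator is 2/3.
The region integral divided by the full integral gives P = 0.34669.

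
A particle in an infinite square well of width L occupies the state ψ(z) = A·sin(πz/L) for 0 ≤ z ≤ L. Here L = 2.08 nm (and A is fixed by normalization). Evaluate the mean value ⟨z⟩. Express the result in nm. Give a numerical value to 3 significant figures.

The expectation value is the |ψ|²-weighted average of z: ∫ z|ψ|² dz.
With ∫₀^L sin²(nπz/L) dz = L/2, the ratio of the moment integral to the normalization integral gives ⟨z⟩ = L/2.
With L = 2.08, ⟨z⟩ = 1.040.

⟨z⟩ ≈ 1.04 nm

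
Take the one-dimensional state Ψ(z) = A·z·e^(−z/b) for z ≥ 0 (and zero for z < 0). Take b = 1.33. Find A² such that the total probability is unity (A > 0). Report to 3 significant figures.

A^2 ≈ 1.70

The normalization condition is ∫|Ψ|² dz = 1 from 0 to ∞.
Using ∫₀^∞ zⁿ e^(−αz) dz = n!/αⁿ⁺¹, carrying out the integral gives A² · b^3/4.
Setting this equal to 1 gives A² = 1/(b^3/4).
Substituting b = 1.33 gives A² = 1.700, so A = 1.304.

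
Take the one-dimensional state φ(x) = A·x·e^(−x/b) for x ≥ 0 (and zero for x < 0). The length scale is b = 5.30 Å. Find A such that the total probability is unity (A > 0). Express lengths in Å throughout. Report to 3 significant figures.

Require ∫ |φ|² dx = 1 over the whole domain.
Recall ∫₀^∞ x^m e^(−x/β) dx = m!·β^(m+1), with φ = A·x·e^(−x/b), the integral evaluates to A²·[b^3/4].
Plugging in b = 5.30 yields A = 0.1639.

A ≈ 0.164 Å^(-3/2)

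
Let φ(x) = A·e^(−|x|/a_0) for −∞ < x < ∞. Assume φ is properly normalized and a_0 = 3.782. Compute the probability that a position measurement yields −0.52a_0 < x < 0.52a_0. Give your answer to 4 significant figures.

P ≈ 0.6465

The probability is P = ∫ |φ|² dx over [−0.52a_0, 0.52a_0].
The normalization integral ∫|φ|²dx over the whole domain equals a_0·A², and A² cancels in the ratio.
Both integrals are even about x = 0, so only the x ≥ 0 halves are needed (the factors of 2 cancel). Substituting u = x/a_0, A² and the length scale cancel in the ratio: P = ∫_{0}^{0.52} e^(-2·u) du / ∫_{0}^{∞} e^(-2·u) du.
With ∫ e^(-2·u) du = -e^(-2·u)/2 + C, the region integral is 1/2 - e^(-26/25)/2 and the full one is 1/2.
This works out to P = 0.64655.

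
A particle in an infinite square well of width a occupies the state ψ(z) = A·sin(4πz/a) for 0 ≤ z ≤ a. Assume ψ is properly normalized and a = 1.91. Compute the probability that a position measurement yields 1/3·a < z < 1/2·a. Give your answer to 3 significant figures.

P ≈ 0.201

|ψ|² is the probability density, so P = ∫_{1/3·a}^{1/2·a} |ψ|² dz.
With A² fixed by ∫|ψ|² = 1, i.e. A² = (a/2)^(−1), substitute and integrate.
Substituting u = z/a, A² and the length scale cancel in the ratio: P = ∫_{1/3}^{1/2} sin(4·π·u)^2 du / ∫_{0}^{1} sin(4·π·u)^2 du.
An antiderivative of sin(4·π·u)^2 is u/2 - sin(4·π·u)·cos(4·π·u)/(8·π); evaluating from 1/3 to 1/2 gives √(3)/(32·π) + 1/12, while the full integral is 1/2.
Taking the ratio, P = (√(3)/16 + π/6)/π.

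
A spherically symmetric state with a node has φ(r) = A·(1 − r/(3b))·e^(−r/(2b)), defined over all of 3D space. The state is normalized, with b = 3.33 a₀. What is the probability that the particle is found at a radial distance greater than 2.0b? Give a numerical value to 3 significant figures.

P ≈ 0.677

With dV = 4πr²dr, the probability is ∫|φ|² dV over r > 2.0b.
The full normalization integral is A²·[8·π·b^3/3] = 1, fixing A².
In terms of u = r/b (A², 4π and the length scale all cancel between numerator and denominator), P = [∫_{2.0}^{∞} u^2·(1 - u/3)^2·e^(-u) du] / [∫_{0}^{∞} u^2·(1 - u/3)^2·e^(-u) du].
An antiderivative of u^2·(1 - u/3)^2·e^(-u) is (-u^4 + 2·u^3 - 3·u^2 - 6·u - 6)·e^(-u)/9; evaluating from 2.0 to ∞ gives 10·e^(-2)/3, while the full integral is 2/3.
This evaluates to P = 0.6767.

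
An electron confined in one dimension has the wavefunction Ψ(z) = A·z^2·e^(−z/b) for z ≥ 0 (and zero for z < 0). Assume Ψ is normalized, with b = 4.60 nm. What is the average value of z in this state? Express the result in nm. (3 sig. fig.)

⟨z⟩ = ∫ z |Ψ|² dz over the full domain.
Since the A² factors cancel between numerator and denominator, ⟨z⟩ = 5·b/2.
Putting b = 4.60 gives 11.50.

⟨z⟩ ≈ 11.5 nm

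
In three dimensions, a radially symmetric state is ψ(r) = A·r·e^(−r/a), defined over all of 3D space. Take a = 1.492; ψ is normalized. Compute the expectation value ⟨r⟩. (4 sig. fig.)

By definition ⟨r⟩ = ∫ r |ψ(r)|² 4πr² dr.
Recall ∫₀^∞ r^m e^(−r/β) dr = m!·β^(m+1), evaluating both integrals, ⟨r⟩ = 5·a/2.
With a = 1.492, ⟨r⟩ = 3.7300.

⟨r⟩ ≈ 3.730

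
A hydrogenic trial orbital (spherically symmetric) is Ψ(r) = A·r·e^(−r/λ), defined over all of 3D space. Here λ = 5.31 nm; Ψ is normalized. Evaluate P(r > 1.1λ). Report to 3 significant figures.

With dV = 4πr²dr, the probability is ∫|Ψ|² dV over r > 1.1λ.
A² is fixed by ∫₀^∞ 4πr²|Ψ|² dr = 1, i.e. A² = (3·π·λ^5)^(−1).
Substituting u = r/λ, A², 4π and the length scale all cancel in the ratio: P = ∫_{1.1}^{∞} u^4·e^(-2·u) du / ∫_{0}^{∞} u^4·e^(-2·u) du.
Using ∫ u^4·e^(-2·u) du = -(u^4/2 + u^3 + 3·u^2/2 + 3·u/2 + 3/4)·e^(-2·u), the numerator is ≈ 0.69563 and the denominator is 3/4.
This evaluates to P = 0.9275.

P ≈ 0.928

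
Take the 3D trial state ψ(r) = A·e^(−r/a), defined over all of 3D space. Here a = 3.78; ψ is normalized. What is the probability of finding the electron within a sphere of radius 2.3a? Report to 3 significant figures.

Integrate the radial probability density 4πr²|ψ|² over r ≤ 2.3a.
Normalization gives A² = 1/(π·a^3).
Substituting u = r/a, A², 4π and the length scale all cancel in the ratio: P = ∫_{0}^{2.3} u^2·e^(-2·u) du / ∫_{0}^{∞} u^2·e^(-2·u) du.
An antiderivative of u^2·e^(-2·u) is -(2·u^2 + 2·u + 1)·e^(-2·u)/4; evaluating from 0 to 2.3 gives 1/4 - 809·e^(-23/5)/200, while the full integral is 1/4.
The region integral divided by the full integral gives P = 0.8374.

P ≈ 0.837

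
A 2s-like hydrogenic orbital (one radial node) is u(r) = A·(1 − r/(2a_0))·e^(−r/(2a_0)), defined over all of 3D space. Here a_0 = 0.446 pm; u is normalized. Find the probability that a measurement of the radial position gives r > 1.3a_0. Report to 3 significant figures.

P ≈ 0.954

P = ∫ |u|² 4πr² dr over r > 1.3a_0.
The full normalization integral is A²·[8·π·a_0^3] = 1, fixing A².
Substituting t = r/a_0, A², 4π and the length scale all cancel in the ratio: P = ∫_{1.3}^{∞} t^2·(1 - t/2)^2·e^(-t) dt / ∫_{0}^{∞} t^2·(1 - t/2)^2·e^(-t) dt.
An antiderivative of t^2·(1 - t/2)^2·e^(-t) is -(t^4/4 + t^2 + 2·t + 2)·e^(-t); evaluating from 1.3 to ∞ gives ≈ 1.9088, while the full integral is 2.
The region integral divided by the full integral gives P = 0.9544.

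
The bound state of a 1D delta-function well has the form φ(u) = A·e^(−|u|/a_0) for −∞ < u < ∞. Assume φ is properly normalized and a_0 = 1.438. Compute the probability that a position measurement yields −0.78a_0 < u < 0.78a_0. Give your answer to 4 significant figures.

P ≈ 0.7899

P = ∫_{−0.78a_0}^{0.78a_0} |φ(u)|² du.
Since A² = 1/(a_0), this is the region integral divided by the full normalization integral.
By symmetry take twice the u ≥ 0 contribution in numerator and denominator; the 2's cancel. Let t = u/a_0; then A² and the length scale cancel, so P = ∫_{0}^{0.78} e^(-2·t) dt ÷ ∫_{0}^{∞} e^(-2·t) dt.
An antiderivative of e^(-2·t) is -e^(-2·t)/2; evaluating from 0 to 0.78 gives 1/2 - e^(-39/25)/2, while the full integral is 1/2.
Taking the ratio, P = 0.78986.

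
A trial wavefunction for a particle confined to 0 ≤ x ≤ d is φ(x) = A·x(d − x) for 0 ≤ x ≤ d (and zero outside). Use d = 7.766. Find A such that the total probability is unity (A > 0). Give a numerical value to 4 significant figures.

Normalization requires ∫|φ|² dx = 1, integrated from 0 to d.
The integral (without the A² prefactor) comes out to d^5/30.
Hence A² = 1/[d^5/30].
Substituting d = 7.766 gives A² = 0.0010620, so A = 0.032589.

A ≈ 0.03259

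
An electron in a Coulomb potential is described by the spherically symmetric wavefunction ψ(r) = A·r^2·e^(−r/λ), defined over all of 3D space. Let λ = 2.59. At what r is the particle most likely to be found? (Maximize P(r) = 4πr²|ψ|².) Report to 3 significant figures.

r ≈ 7.77

Set d/dr [P(r) = 4πr²|ψ|²] = 0 and solve for r > 0.
This gives r = 3·λ.
With λ = 2.59, the most probable radial distance is 7.770.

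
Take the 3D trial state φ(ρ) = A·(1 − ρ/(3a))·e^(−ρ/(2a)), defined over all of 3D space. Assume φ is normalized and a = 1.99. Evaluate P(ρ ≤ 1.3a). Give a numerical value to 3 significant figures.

P ≈ 0.213

Integrate the radial probability density 4πρ²|φ|² over ρ ≤ 1.3a.
Normalization gives A² = 1/(8·π·a^3/3).
In terms of u = ρ/a (A², 4π and the length scale all cancel between numerator and denominator), P = [∫_{0}^{1.3} u^2·(1 - u/3)^2·e^(-u) du] / [∫_{0}^{∞} u^2·(1 - u/3)^2·e^(-u) du].
An antiderivative of u^2·(1 - u/3)^2·e^(-u) is (-u^4 + 2·u^3 - 3·u^2 - 6·u - 6)·e^(-u)/9; evaluating from 0 to 1.3 gives ≈ 0.14183, while the full integral is 2/3.
Taking the ratio yields P = 0.2127.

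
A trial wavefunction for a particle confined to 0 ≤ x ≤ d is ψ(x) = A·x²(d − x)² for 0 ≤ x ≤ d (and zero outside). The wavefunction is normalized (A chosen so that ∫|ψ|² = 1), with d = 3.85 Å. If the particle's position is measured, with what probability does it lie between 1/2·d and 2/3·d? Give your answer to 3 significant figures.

P ≈ 0.355

The probability is P = ∫ |ψ|² dx over [1/2·d, 2/3·d].
Since A² = 1/(d^9/630), this is the region integral divided by the full normalization integral.
In terms of u = x/d (A² and the length scale cancel between numerator and denominator), P = [∫_{1/2}^{2/3} u^4·(1 - u)^4 du] / [∫_{0}^{1} u^4·(1 - u)^4 du].
With ∫ u^4·(1 - u)^4 du = u^5·(70·u^4 - 315·u^3 + 540·u^2 - 420·u + 126)/630 + C, the region integral is ≈ 0.00056374 and the full one is 1/630.
Evaluating gives P = 0.3552.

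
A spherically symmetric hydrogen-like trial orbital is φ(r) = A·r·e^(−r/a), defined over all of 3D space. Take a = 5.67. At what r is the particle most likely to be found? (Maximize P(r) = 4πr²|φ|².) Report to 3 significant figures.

r ≈ 11.3

Set d/dr [P(r) = 4πr²|φ|²] = 0 and solve for r > 0.
This gives r = 2·a.
With a = 5.67, the most probable radial distance is 11.34.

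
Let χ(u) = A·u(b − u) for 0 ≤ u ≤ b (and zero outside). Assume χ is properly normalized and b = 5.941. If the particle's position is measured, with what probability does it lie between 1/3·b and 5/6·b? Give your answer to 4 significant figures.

|χ|² is the probability density, so P = ∫_{1/3·b}^{5/6·b} |χ|² du.
Since A² = 1/(b^5/30), this is the region integral divided by the full normalization integral.
Let t = u/b; then A² and the length scale cancel, so P = ∫_{1/3}^{5/6} t^2·(1 - t)^2 dt ÷ ∫_{0}^{1} t^2·(1 - t)^2 dt.
An antiderivative of t^2·(1 - t)^2 is t^3·(6·t^2 - 15·t + 10)/30; evaluating from 1/3 to 5/6 gives 163/6480, while the full integral is 1/30.
This works out to P = 163/216.

P ≈ 0.7546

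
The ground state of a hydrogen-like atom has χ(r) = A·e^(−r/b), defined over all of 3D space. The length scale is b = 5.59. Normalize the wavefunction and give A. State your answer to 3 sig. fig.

A ≈ 0.0427

Require ∫ |χ|² 4πr² dr = 1 over the whole domain.
(Spherical symmetry: dV = 4πr² dr.)
Recall ∫₀^∞ r^m e^(−r/β) dr = m!·β^(m+1), with χ = A·e^(−r/b), the integral evaluates to A²·[π·b^3].
Setting this equal to 1 gives A² = 1/(π·b^3).
With b = 5.59: A² = 0.001822 and A = 0.04269.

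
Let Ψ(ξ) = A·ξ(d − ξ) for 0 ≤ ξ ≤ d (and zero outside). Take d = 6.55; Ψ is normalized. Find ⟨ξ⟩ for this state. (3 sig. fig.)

By definition ⟨ξ⟩ = ∫ ξ |Ψ(ξ)|² dξ.
Expanding the polynomial and integrating term by term, evaluating both integrals, ⟨ξ⟩ = d/2.
Putting d = 6.55 gives 3.275.

⟨ξ⟩ ≈ 3.28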